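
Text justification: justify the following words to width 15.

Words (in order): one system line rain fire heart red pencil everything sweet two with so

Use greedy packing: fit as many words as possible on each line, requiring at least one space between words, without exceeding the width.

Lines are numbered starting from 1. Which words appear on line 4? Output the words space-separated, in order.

Answer: everything

Derivation:
Line 1: ['one', 'system', 'line'] (min_width=15, slack=0)
Line 2: ['rain', 'fire', 'heart'] (min_width=15, slack=0)
Line 3: ['red', 'pencil'] (min_width=10, slack=5)
Line 4: ['everything'] (min_width=10, slack=5)
Line 5: ['sweet', 'two', 'with'] (min_width=14, slack=1)
Line 6: ['so'] (min_width=2, slack=13)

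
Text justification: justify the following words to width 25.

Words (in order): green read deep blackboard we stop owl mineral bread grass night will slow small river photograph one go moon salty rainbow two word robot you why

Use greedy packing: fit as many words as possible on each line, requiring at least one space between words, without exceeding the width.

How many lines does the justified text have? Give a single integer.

Line 1: ['green', 'read', 'deep'] (min_width=15, slack=10)
Line 2: ['blackboard', 'we', 'stop', 'owl'] (min_width=22, slack=3)
Line 3: ['mineral', 'bread', 'grass', 'night'] (min_width=25, slack=0)
Line 4: ['will', 'slow', 'small', 'river'] (min_width=21, slack=4)
Line 5: ['photograph', 'one', 'go', 'moon'] (min_width=22, slack=3)
Line 6: ['salty', 'rainbow', 'two', 'word'] (min_width=22, slack=3)
Line 7: ['robot', 'you', 'why'] (min_width=13, slack=12)
Total lines: 7

Answer: 7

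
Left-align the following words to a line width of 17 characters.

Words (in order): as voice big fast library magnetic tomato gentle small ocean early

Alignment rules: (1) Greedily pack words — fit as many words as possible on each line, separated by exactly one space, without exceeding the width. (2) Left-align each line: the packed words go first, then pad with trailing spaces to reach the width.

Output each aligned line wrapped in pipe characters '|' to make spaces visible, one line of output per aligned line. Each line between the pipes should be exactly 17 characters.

Line 1: ['as', 'voice', 'big', 'fast'] (min_width=17, slack=0)
Line 2: ['library', 'magnetic'] (min_width=16, slack=1)
Line 3: ['tomato', 'gentle'] (min_width=13, slack=4)
Line 4: ['small', 'ocean', 'early'] (min_width=17, slack=0)

Answer: |as voice big fast|
|library magnetic |
|tomato gentle    |
|small ocean early|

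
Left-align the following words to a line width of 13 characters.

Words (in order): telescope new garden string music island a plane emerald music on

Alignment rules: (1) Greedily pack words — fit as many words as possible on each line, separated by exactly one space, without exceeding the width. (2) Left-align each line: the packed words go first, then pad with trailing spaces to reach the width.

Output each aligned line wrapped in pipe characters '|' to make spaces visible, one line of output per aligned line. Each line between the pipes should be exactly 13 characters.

Line 1: ['telescope', 'new'] (min_width=13, slack=0)
Line 2: ['garden', 'string'] (min_width=13, slack=0)
Line 3: ['music', 'island'] (min_width=12, slack=1)
Line 4: ['a', 'plane'] (min_width=7, slack=6)
Line 5: ['emerald', 'music'] (min_width=13, slack=0)
Line 6: ['on'] (min_width=2, slack=11)

Answer: |telescope new|
|garden string|
|music island |
|a plane      |
|emerald music|
|on           |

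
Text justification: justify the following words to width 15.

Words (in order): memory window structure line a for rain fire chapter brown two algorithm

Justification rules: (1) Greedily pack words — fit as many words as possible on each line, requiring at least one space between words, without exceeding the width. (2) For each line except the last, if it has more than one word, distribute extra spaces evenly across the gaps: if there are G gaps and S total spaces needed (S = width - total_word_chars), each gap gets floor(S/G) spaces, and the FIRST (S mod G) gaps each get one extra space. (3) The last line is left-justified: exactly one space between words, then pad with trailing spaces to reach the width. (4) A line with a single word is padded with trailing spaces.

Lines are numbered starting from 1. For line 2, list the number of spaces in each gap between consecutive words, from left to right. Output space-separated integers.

Answer: 2

Derivation:
Line 1: ['memory', 'window'] (min_width=13, slack=2)
Line 2: ['structure', 'line'] (min_width=14, slack=1)
Line 3: ['a', 'for', 'rain', 'fire'] (min_width=15, slack=0)
Line 4: ['chapter', 'brown'] (min_width=13, slack=2)
Line 5: ['two', 'algorithm'] (min_width=13, slack=2)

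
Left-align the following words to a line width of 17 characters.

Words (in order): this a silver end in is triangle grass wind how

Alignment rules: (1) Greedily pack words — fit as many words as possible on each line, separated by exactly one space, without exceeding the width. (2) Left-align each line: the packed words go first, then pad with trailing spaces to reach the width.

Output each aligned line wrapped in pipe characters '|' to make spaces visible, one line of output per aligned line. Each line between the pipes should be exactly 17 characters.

Line 1: ['this', 'a', 'silver', 'end'] (min_width=17, slack=0)
Line 2: ['in', 'is', 'triangle'] (min_width=14, slack=3)
Line 3: ['grass', 'wind', 'how'] (min_width=14, slack=3)

Answer: |this a silver end|
|in is triangle   |
|grass wind how   |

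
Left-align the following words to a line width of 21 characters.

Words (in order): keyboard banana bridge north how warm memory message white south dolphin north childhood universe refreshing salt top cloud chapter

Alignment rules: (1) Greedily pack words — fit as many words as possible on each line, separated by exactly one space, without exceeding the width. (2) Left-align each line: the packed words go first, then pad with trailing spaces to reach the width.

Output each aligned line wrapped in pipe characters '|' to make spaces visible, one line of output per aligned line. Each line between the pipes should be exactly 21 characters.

Line 1: ['keyboard', 'banana'] (min_width=15, slack=6)
Line 2: ['bridge', 'north', 'how', 'warm'] (min_width=21, slack=0)
Line 3: ['memory', 'message', 'white'] (min_width=20, slack=1)
Line 4: ['south', 'dolphin', 'north'] (min_width=19, slack=2)
Line 5: ['childhood', 'universe'] (min_width=18, slack=3)
Line 6: ['refreshing', 'salt', 'top'] (min_width=19, slack=2)
Line 7: ['cloud', 'chapter'] (min_width=13, slack=8)

Answer: |keyboard banana      |
|bridge north how warm|
|memory message white |
|south dolphin north  |
|childhood universe   |
|refreshing salt top  |
|cloud chapter        |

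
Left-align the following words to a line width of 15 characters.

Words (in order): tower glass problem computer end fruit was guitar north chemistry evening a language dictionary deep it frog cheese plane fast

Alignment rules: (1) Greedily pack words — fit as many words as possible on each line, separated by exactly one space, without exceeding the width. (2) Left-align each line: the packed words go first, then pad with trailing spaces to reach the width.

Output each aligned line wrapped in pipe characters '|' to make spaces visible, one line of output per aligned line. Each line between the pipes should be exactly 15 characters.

Line 1: ['tower', 'glass'] (min_width=11, slack=4)
Line 2: ['problem'] (min_width=7, slack=8)
Line 3: ['computer', 'end'] (min_width=12, slack=3)
Line 4: ['fruit', 'was'] (min_width=9, slack=6)
Line 5: ['guitar', 'north'] (min_width=12, slack=3)
Line 6: ['chemistry'] (min_width=9, slack=6)
Line 7: ['evening', 'a'] (min_width=9, slack=6)
Line 8: ['language'] (min_width=8, slack=7)
Line 9: ['dictionary', 'deep'] (min_width=15, slack=0)
Line 10: ['it', 'frog', 'cheese'] (min_width=14, slack=1)
Line 11: ['plane', 'fast'] (min_width=10, slack=5)

Answer: |tower glass    |
|problem        |
|computer end   |
|fruit was      |
|guitar north   |
|chemistry      |
|evening a      |
|language       |
|dictionary deep|
|it frog cheese |
|plane fast     |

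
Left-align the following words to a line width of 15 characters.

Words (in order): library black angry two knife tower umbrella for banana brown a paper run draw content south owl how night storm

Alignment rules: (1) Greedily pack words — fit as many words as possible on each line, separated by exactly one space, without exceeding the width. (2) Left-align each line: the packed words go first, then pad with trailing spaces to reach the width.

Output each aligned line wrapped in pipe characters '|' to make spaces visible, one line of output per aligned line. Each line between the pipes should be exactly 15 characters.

Line 1: ['library', 'black'] (min_width=13, slack=2)
Line 2: ['angry', 'two', 'knife'] (min_width=15, slack=0)
Line 3: ['tower', 'umbrella'] (min_width=14, slack=1)
Line 4: ['for', 'banana'] (min_width=10, slack=5)
Line 5: ['brown', 'a', 'paper'] (min_width=13, slack=2)
Line 6: ['run', 'draw'] (min_width=8, slack=7)
Line 7: ['content', 'south'] (min_width=13, slack=2)
Line 8: ['owl', 'how', 'night'] (min_width=13, slack=2)
Line 9: ['storm'] (min_width=5, slack=10)

Answer: |library black  |
|angry two knife|
|tower umbrella |
|for banana     |
|brown a paper  |
|run draw       |
|content south  |
|owl how night  |
|storm          |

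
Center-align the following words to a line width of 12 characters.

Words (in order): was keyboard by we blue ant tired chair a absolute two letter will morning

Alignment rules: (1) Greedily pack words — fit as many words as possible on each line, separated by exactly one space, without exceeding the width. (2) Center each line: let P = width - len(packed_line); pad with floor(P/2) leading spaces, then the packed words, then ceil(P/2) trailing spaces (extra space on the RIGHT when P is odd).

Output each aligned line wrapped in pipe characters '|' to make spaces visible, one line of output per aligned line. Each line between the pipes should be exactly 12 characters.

Answer: |was keyboard|
| by we blue |
| ant tired  |
|  chair a   |
|absolute two|
|letter will |
|  morning   |

Derivation:
Line 1: ['was', 'keyboard'] (min_width=12, slack=0)
Line 2: ['by', 'we', 'blue'] (min_width=10, slack=2)
Line 3: ['ant', 'tired'] (min_width=9, slack=3)
Line 4: ['chair', 'a'] (min_width=7, slack=5)
Line 5: ['absolute', 'two'] (min_width=12, slack=0)
Line 6: ['letter', 'will'] (min_width=11, slack=1)
Line 7: ['morning'] (min_width=7, slack=5)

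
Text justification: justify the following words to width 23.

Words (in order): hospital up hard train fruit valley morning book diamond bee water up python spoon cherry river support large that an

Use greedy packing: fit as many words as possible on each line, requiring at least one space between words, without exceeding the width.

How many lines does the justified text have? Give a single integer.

Line 1: ['hospital', 'up', 'hard', 'train'] (min_width=22, slack=1)
Line 2: ['fruit', 'valley', 'morning'] (min_width=20, slack=3)
Line 3: ['book', 'diamond', 'bee', 'water'] (min_width=22, slack=1)
Line 4: ['up', 'python', 'spoon', 'cherry'] (min_width=22, slack=1)
Line 5: ['river', 'support', 'large'] (min_width=19, slack=4)
Line 6: ['that', 'an'] (min_width=7, slack=16)
Total lines: 6

Answer: 6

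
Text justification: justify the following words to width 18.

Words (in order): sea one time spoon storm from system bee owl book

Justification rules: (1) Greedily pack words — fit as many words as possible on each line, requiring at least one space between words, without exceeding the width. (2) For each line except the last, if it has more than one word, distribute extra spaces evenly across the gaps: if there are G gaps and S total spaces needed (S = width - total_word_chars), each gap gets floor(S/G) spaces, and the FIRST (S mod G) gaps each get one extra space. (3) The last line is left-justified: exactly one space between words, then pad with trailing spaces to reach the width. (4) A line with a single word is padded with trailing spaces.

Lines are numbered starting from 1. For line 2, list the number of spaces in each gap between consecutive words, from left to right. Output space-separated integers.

Line 1: ['sea', 'one', 'time', 'spoon'] (min_width=18, slack=0)
Line 2: ['storm', 'from', 'system'] (min_width=17, slack=1)
Line 3: ['bee', 'owl', 'book'] (min_width=12, slack=6)

Answer: 2 1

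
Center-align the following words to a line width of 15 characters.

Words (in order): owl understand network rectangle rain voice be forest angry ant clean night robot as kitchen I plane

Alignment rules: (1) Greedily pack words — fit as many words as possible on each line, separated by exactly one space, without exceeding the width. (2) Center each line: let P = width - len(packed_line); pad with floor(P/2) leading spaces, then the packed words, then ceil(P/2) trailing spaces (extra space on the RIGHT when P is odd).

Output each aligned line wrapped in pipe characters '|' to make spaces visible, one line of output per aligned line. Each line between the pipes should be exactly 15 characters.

Answer: |owl understand |
|    network    |
|rectangle rain |
|voice be forest|
|angry ant clean|
|night robot as |
|kitchen I plane|

Derivation:
Line 1: ['owl', 'understand'] (min_width=14, slack=1)
Line 2: ['network'] (min_width=7, slack=8)
Line 3: ['rectangle', 'rain'] (min_width=14, slack=1)
Line 4: ['voice', 'be', 'forest'] (min_width=15, slack=0)
Line 5: ['angry', 'ant', 'clean'] (min_width=15, slack=0)
Line 6: ['night', 'robot', 'as'] (min_width=14, slack=1)
Line 7: ['kitchen', 'I', 'plane'] (min_width=15, slack=0)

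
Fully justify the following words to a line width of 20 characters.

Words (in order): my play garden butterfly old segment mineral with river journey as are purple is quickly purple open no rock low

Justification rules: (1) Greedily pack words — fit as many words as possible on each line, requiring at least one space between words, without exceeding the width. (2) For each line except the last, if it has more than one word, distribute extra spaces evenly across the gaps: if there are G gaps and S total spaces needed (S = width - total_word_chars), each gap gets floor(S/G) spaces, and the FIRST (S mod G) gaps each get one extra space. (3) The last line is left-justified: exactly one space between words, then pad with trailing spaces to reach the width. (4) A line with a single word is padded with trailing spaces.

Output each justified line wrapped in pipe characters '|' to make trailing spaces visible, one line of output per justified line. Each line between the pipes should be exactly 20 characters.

Line 1: ['my', 'play', 'garden'] (min_width=14, slack=6)
Line 2: ['butterfly', 'old'] (min_width=13, slack=7)
Line 3: ['segment', 'mineral', 'with'] (min_width=20, slack=0)
Line 4: ['river', 'journey', 'as', 'are'] (min_width=20, slack=0)
Line 5: ['purple', 'is', 'quickly'] (min_width=17, slack=3)
Line 6: ['purple', 'open', 'no', 'rock'] (min_width=19, slack=1)
Line 7: ['low'] (min_width=3, slack=17)

Answer: |my    play    garden|
|butterfly        old|
|segment mineral with|
|river journey as are|
|purple   is  quickly|
|purple  open no rock|
|low                 |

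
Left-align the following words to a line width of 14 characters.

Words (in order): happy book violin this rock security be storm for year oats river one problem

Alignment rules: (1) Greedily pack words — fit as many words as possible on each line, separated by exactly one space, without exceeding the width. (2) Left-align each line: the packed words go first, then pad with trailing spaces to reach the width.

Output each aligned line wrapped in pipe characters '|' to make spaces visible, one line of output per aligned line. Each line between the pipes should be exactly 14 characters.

Line 1: ['happy', 'book'] (min_width=10, slack=4)
Line 2: ['violin', 'this'] (min_width=11, slack=3)
Line 3: ['rock', 'security'] (min_width=13, slack=1)
Line 4: ['be', 'storm', 'for'] (min_width=12, slack=2)
Line 5: ['year', 'oats'] (min_width=9, slack=5)
Line 6: ['river', 'one'] (min_width=9, slack=5)
Line 7: ['problem'] (min_width=7, slack=7)

Answer: |happy book    |
|violin this   |
|rock security |
|be storm for  |
|year oats     |
|river one     |
|problem       |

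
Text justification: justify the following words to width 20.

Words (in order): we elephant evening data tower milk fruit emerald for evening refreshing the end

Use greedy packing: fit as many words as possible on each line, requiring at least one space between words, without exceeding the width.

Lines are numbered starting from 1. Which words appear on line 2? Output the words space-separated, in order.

Line 1: ['we', 'elephant', 'evening'] (min_width=19, slack=1)
Line 2: ['data', 'tower', 'milk'] (min_width=15, slack=5)
Line 3: ['fruit', 'emerald', 'for'] (min_width=17, slack=3)
Line 4: ['evening', 'refreshing'] (min_width=18, slack=2)
Line 5: ['the', 'end'] (min_width=7, slack=13)

Answer: data tower milk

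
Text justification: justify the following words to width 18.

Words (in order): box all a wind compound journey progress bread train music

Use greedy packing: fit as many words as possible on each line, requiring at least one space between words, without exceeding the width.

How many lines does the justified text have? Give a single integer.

Line 1: ['box', 'all', 'a', 'wind'] (min_width=14, slack=4)
Line 2: ['compound', 'journey'] (min_width=16, slack=2)
Line 3: ['progress', 'bread'] (min_width=14, slack=4)
Line 4: ['train', 'music'] (min_width=11, slack=7)
Total lines: 4

Answer: 4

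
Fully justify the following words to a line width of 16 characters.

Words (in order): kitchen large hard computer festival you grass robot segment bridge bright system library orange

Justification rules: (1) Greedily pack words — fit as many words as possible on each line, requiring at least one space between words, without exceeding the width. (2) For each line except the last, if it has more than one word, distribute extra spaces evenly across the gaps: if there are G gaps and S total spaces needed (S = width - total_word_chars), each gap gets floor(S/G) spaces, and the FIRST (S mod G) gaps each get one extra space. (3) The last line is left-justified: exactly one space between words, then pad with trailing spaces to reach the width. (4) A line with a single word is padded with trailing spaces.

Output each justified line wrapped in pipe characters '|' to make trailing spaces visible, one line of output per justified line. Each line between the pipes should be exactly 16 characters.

Line 1: ['kitchen', 'large'] (min_width=13, slack=3)
Line 2: ['hard', 'computer'] (min_width=13, slack=3)
Line 3: ['festival', 'you'] (min_width=12, slack=4)
Line 4: ['grass', 'robot'] (min_width=11, slack=5)
Line 5: ['segment', 'bridge'] (min_width=14, slack=2)
Line 6: ['bright', 'system'] (min_width=13, slack=3)
Line 7: ['library', 'orange'] (min_width=14, slack=2)

Answer: |kitchen    large|
|hard    computer|
|festival     you|
|grass      robot|
|segment   bridge|
|bright    system|
|library orange  |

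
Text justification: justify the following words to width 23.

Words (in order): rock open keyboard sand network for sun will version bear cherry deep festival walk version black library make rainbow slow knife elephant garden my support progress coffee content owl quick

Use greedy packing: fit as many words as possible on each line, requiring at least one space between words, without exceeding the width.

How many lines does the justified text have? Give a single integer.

Line 1: ['rock', 'open', 'keyboard', 'sand'] (min_width=23, slack=0)
Line 2: ['network', 'for', 'sun', 'will'] (min_width=20, slack=3)
Line 3: ['version', 'bear', 'cherry'] (min_width=19, slack=4)
Line 4: ['deep', 'festival', 'walk'] (min_width=18, slack=5)
Line 5: ['version', 'black', 'library'] (min_width=21, slack=2)
Line 6: ['make', 'rainbow', 'slow', 'knife'] (min_width=23, slack=0)
Line 7: ['elephant', 'garden', 'my'] (min_width=18, slack=5)
Line 8: ['support', 'progress', 'coffee'] (min_width=23, slack=0)
Line 9: ['content', 'owl', 'quick'] (min_width=17, slack=6)
Total lines: 9

Answer: 9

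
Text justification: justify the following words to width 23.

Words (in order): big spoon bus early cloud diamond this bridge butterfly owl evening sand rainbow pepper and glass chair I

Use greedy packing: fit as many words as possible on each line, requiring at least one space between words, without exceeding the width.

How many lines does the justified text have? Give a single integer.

Line 1: ['big', 'spoon', 'bus', 'early'] (min_width=19, slack=4)
Line 2: ['cloud', 'diamond', 'this'] (min_width=18, slack=5)
Line 3: ['bridge', 'butterfly', 'owl'] (min_width=20, slack=3)
Line 4: ['evening', 'sand', 'rainbow'] (min_width=20, slack=3)
Line 5: ['pepper', 'and', 'glass', 'chair'] (min_width=22, slack=1)
Line 6: ['I'] (min_width=1, slack=22)
Total lines: 6

Answer: 6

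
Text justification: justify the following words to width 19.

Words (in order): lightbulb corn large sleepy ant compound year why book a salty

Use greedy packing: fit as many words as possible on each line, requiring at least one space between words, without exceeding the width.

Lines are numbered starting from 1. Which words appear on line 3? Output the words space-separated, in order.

Line 1: ['lightbulb', 'corn'] (min_width=14, slack=5)
Line 2: ['large', 'sleepy', 'ant'] (min_width=16, slack=3)
Line 3: ['compound', 'year', 'why'] (min_width=17, slack=2)
Line 4: ['book', 'a', 'salty'] (min_width=12, slack=7)

Answer: compound year why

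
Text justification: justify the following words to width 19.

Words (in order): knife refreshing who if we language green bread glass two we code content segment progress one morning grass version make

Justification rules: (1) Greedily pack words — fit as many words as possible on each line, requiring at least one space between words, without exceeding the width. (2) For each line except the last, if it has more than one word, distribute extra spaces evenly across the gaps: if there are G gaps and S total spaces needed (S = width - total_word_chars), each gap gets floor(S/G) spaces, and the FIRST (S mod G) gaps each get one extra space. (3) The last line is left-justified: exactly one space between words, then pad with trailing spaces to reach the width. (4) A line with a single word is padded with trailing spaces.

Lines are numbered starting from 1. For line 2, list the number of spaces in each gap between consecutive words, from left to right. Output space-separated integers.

Answer: 2 1 1

Derivation:
Line 1: ['knife', 'refreshing'] (min_width=16, slack=3)
Line 2: ['who', 'if', 'we', 'language'] (min_width=18, slack=1)
Line 3: ['green', 'bread', 'glass'] (min_width=17, slack=2)
Line 4: ['two', 'we', 'code', 'content'] (min_width=19, slack=0)
Line 5: ['segment', 'progress'] (min_width=16, slack=3)
Line 6: ['one', 'morning', 'grass'] (min_width=17, slack=2)
Line 7: ['version', 'make'] (min_width=12, slack=7)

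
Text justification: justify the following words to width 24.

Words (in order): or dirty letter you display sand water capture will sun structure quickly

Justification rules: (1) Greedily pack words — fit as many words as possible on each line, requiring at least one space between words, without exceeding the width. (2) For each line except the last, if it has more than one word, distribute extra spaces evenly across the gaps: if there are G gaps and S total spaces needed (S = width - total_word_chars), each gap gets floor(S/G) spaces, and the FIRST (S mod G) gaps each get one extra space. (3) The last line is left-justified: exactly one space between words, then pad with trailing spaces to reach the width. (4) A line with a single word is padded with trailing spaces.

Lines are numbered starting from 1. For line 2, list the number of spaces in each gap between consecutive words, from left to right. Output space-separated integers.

Line 1: ['or', 'dirty', 'letter', 'you'] (min_width=19, slack=5)
Line 2: ['display', 'sand', 'water'] (min_width=18, slack=6)
Line 3: ['capture', 'will', 'sun'] (min_width=16, slack=8)
Line 4: ['structure', 'quickly'] (min_width=17, slack=7)

Answer: 4 4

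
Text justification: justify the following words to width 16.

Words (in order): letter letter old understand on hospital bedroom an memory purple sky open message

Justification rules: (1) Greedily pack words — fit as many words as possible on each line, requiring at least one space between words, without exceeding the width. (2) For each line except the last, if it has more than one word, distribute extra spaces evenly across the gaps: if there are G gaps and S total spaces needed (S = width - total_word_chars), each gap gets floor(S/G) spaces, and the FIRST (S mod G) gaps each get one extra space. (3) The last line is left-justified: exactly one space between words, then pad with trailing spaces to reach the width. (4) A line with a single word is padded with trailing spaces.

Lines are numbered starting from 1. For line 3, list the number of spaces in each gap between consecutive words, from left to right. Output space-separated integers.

Answer: 6

Derivation:
Line 1: ['letter', 'letter'] (min_width=13, slack=3)
Line 2: ['old', 'understand'] (min_width=14, slack=2)
Line 3: ['on', 'hospital'] (min_width=11, slack=5)
Line 4: ['bedroom', 'an'] (min_width=10, slack=6)
Line 5: ['memory', 'purple'] (min_width=13, slack=3)
Line 6: ['sky', 'open', 'message'] (min_width=16, slack=0)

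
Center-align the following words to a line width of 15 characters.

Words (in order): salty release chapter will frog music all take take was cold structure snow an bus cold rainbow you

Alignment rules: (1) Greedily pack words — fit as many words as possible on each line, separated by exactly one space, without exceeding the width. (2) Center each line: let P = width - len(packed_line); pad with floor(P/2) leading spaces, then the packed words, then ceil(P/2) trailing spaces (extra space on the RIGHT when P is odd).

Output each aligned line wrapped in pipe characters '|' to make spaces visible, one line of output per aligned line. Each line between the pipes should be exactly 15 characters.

Line 1: ['salty', 'release'] (min_width=13, slack=2)
Line 2: ['chapter', 'will'] (min_width=12, slack=3)
Line 3: ['frog', 'music', 'all'] (min_width=14, slack=1)
Line 4: ['take', 'take', 'was'] (min_width=13, slack=2)
Line 5: ['cold', 'structure'] (min_width=14, slack=1)
Line 6: ['snow', 'an', 'bus'] (min_width=11, slack=4)
Line 7: ['cold', 'rainbow'] (min_width=12, slack=3)
Line 8: ['you'] (min_width=3, slack=12)

Answer: | salty release |
| chapter will  |
|frog music all |
| take take was |
|cold structure |
|  snow an bus  |
| cold rainbow  |
|      you      |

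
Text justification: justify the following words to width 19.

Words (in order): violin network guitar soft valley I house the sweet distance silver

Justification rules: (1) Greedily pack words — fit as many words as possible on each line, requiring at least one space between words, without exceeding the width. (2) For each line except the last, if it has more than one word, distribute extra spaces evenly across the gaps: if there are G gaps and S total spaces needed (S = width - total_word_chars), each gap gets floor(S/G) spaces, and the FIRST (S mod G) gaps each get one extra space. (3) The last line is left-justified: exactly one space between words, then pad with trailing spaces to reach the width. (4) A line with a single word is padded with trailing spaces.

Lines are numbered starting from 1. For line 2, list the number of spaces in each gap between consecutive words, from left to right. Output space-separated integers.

Line 1: ['violin', 'network'] (min_width=14, slack=5)
Line 2: ['guitar', 'soft', 'valley'] (min_width=18, slack=1)
Line 3: ['I', 'house', 'the', 'sweet'] (min_width=17, slack=2)
Line 4: ['distance', 'silver'] (min_width=15, slack=4)

Answer: 2 1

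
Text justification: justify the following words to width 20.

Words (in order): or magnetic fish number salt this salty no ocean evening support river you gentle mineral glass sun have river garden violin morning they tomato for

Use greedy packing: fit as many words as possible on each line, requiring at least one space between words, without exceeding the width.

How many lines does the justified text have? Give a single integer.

Answer: 9

Derivation:
Line 1: ['or', 'magnetic', 'fish'] (min_width=16, slack=4)
Line 2: ['number', 'salt', 'this'] (min_width=16, slack=4)
Line 3: ['salty', 'no', 'ocean'] (min_width=14, slack=6)
Line 4: ['evening', 'support'] (min_width=15, slack=5)
Line 5: ['river', 'you', 'gentle'] (min_width=16, slack=4)
Line 6: ['mineral', 'glass', 'sun'] (min_width=17, slack=3)
Line 7: ['have', 'river', 'garden'] (min_width=17, slack=3)
Line 8: ['violin', 'morning', 'they'] (min_width=19, slack=1)
Line 9: ['tomato', 'for'] (min_width=10, slack=10)
Total lines: 9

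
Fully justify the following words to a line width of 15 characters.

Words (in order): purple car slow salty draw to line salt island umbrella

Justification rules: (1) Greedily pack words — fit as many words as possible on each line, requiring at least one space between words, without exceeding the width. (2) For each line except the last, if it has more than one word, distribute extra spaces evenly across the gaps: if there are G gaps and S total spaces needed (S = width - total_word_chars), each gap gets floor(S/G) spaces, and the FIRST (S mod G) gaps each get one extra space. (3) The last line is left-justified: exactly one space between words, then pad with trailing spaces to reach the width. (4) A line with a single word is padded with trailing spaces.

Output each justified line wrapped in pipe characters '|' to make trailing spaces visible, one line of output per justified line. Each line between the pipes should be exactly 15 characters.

Answer: |purple car slow|
|salty  draw  to|
|line       salt|
|island umbrella|

Derivation:
Line 1: ['purple', 'car', 'slow'] (min_width=15, slack=0)
Line 2: ['salty', 'draw', 'to'] (min_width=13, slack=2)
Line 3: ['line', 'salt'] (min_width=9, slack=6)
Line 4: ['island', 'umbrella'] (min_width=15, slack=0)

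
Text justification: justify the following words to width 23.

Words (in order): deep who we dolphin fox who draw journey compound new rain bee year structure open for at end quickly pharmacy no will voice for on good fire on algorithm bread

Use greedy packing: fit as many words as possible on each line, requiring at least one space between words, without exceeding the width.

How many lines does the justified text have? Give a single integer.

Answer: 8

Derivation:
Line 1: ['deep', 'who', 'we', 'dolphin', 'fox'] (min_width=23, slack=0)
Line 2: ['who', 'draw', 'journey'] (min_width=16, slack=7)
Line 3: ['compound', 'new', 'rain', 'bee'] (min_width=21, slack=2)
Line 4: ['year', 'structure', 'open', 'for'] (min_width=23, slack=0)
Line 5: ['at', 'end', 'quickly', 'pharmacy'] (min_width=23, slack=0)
Line 6: ['no', 'will', 'voice', 'for', 'on'] (min_width=20, slack=3)
Line 7: ['good', 'fire', 'on', 'algorithm'] (min_width=22, slack=1)
Line 8: ['bread'] (min_width=5, slack=18)
Total lines: 8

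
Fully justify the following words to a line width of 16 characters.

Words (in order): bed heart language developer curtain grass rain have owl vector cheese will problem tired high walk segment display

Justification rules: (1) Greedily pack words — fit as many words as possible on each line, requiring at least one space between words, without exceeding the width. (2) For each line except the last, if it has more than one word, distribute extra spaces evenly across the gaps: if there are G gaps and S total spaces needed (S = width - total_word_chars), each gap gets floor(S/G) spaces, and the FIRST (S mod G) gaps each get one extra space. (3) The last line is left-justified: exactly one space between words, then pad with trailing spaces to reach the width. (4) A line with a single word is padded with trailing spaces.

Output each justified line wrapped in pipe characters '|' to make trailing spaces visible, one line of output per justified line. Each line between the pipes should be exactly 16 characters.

Answer: |bed        heart|
|language        |
|developer       |
|curtain    grass|
|rain   have  owl|
|vector    cheese|
|will     problem|
|tired  high walk|
|segment display |

Derivation:
Line 1: ['bed', 'heart'] (min_width=9, slack=7)
Line 2: ['language'] (min_width=8, slack=8)
Line 3: ['developer'] (min_width=9, slack=7)
Line 4: ['curtain', 'grass'] (min_width=13, slack=3)
Line 5: ['rain', 'have', 'owl'] (min_width=13, slack=3)
Line 6: ['vector', 'cheese'] (min_width=13, slack=3)
Line 7: ['will', 'problem'] (min_width=12, slack=4)
Line 8: ['tired', 'high', 'walk'] (min_width=15, slack=1)
Line 9: ['segment', 'display'] (min_width=15, slack=1)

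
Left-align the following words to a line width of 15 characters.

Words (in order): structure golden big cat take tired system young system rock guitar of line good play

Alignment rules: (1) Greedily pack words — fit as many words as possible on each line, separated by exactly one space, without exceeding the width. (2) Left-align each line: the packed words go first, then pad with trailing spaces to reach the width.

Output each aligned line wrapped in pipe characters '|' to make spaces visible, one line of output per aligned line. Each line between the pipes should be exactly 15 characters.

Answer: |structure      |
|golden big cat |
|take tired     |
|system young   |
|system rock    |
|guitar of line |
|good play      |

Derivation:
Line 1: ['structure'] (min_width=9, slack=6)
Line 2: ['golden', 'big', 'cat'] (min_width=14, slack=1)
Line 3: ['take', 'tired'] (min_width=10, slack=5)
Line 4: ['system', 'young'] (min_width=12, slack=3)
Line 5: ['system', 'rock'] (min_width=11, slack=4)
Line 6: ['guitar', 'of', 'line'] (min_width=14, slack=1)
Line 7: ['good', 'play'] (min_width=9, slack=6)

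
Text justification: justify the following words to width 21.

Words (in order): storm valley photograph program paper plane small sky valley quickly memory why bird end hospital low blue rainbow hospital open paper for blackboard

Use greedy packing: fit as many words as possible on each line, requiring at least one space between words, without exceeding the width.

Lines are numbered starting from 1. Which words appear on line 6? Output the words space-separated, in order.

Answer: low blue rainbow

Derivation:
Line 1: ['storm', 'valley'] (min_width=12, slack=9)
Line 2: ['photograph', 'program'] (min_width=18, slack=3)
Line 3: ['paper', 'plane', 'small', 'sky'] (min_width=21, slack=0)
Line 4: ['valley', 'quickly', 'memory'] (min_width=21, slack=0)
Line 5: ['why', 'bird', 'end', 'hospital'] (min_width=21, slack=0)
Line 6: ['low', 'blue', 'rainbow'] (min_width=16, slack=5)
Line 7: ['hospital', 'open', 'paper'] (min_width=19, slack=2)
Line 8: ['for', 'blackboard'] (min_width=14, slack=7)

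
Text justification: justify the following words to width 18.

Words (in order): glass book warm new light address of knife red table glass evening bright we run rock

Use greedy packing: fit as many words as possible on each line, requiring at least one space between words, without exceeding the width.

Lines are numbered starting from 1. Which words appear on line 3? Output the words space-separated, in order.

Answer: of knife red table

Derivation:
Line 1: ['glass', 'book', 'warm'] (min_width=15, slack=3)
Line 2: ['new', 'light', 'address'] (min_width=17, slack=1)
Line 3: ['of', 'knife', 'red', 'table'] (min_width=18, slack=0)
Line 4: ['glass', 'evening'] (min_width=13, slack=5)
Line 5: ['bright', 'we', 'run', 'rock'] (min_width=18, slack=0)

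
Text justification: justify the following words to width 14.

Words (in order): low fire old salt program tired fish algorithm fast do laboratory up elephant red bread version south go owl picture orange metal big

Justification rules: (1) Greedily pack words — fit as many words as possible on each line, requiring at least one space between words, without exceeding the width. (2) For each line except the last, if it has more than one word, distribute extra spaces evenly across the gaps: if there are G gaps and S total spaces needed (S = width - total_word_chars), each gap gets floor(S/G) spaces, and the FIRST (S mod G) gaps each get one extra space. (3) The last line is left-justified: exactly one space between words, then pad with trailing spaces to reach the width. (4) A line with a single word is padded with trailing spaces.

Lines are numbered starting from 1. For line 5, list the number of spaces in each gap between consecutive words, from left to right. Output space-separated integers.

Line 1: ['low', 'fire', 'old'] (min_width=12, slack=2)
Line 2: ['salt', 'program'] (min_width=12, slack=2)
Line 3: ['tired', 'fish'] (min_width=10, slack=4)
Line 4: ['algorithm', 'fast'] (min_width=14, slack=0)
Line 5: ['do', 'laboratory'] (min_width=13, slack=1)
Line 6: ['up', 'elephant'] (min_width=11, slack=3)
Line 7: ['red', 'bread'] (min_width=9, slack=5)
Line 8: ['version', 'south'] (min_width=13, slack=1)
Line 9: ['go', 'owl', 'picture'] (min_width=14, slack=0)
Line 10: ['orange', 'metal'] (min_width=12, slack=2)
Line 11: ['big'] (min_width=3, slack=11)

Answer: 2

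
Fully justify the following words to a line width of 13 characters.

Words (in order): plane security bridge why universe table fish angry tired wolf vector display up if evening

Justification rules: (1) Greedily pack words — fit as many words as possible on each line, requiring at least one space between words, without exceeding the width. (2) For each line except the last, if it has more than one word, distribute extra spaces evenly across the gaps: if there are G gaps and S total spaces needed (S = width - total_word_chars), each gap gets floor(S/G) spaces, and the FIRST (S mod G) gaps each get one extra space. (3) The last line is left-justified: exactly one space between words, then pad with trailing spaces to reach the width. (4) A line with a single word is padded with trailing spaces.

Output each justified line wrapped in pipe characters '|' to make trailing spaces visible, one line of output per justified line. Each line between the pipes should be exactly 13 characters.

Line 1: ['plane'] (min_width=5, slack=8)
Line 2: ['security'] (min_width=8, slack=5)
Line 3: ['bridge', 'why'] (min_width=10, slack=3)
Line 4: ['universe'] (min_width=8, slack=5)
Line 5: ['table', 'fish'] (min_width=10, slack=3)
Line 6: ['angry', 'tired'] (min_width=11, slack=2)
Line 7: ['wolf', 'vector'] (min_width=11, slack=2)
Line 8: ['display', 'up', 'if'] (min_width=13, slack=0)
Line 9: ['evening'] (min_width=7, slack=6)

Answer: |plane        |
|security     |
|bridge    why|
|universe     |
|table    fish|
|angry   tired|
|wolf   vector|
|display up if|
|evening      |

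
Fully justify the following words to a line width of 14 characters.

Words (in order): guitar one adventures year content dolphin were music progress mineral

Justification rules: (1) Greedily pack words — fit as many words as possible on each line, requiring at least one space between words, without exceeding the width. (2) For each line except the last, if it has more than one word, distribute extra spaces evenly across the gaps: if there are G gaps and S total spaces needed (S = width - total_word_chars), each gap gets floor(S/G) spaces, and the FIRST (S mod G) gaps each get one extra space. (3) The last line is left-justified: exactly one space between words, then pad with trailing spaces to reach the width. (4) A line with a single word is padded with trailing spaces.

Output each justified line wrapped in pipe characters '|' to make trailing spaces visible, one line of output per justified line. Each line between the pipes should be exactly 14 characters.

Answer: |guitar     one|
|adventures    |
|year   content|
|dolphin   were|
|music progress|
|mineral       |

Derivation:
Line 1: ['guitar', 'one'] (min_width=10, slack=4)
Line 2: ['adventures'] (min_width=10, slack=4)
Line 3: ['year', 'content'] (min_width=12, slack=2)
Line 4: ['dolphin', 'were'] (min_width=12, slack=2)
Line 5: ['music', 'progress'] (min_width=14, slack=0)
Line 6: ['mineral'] (min_width=7, slack=7)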